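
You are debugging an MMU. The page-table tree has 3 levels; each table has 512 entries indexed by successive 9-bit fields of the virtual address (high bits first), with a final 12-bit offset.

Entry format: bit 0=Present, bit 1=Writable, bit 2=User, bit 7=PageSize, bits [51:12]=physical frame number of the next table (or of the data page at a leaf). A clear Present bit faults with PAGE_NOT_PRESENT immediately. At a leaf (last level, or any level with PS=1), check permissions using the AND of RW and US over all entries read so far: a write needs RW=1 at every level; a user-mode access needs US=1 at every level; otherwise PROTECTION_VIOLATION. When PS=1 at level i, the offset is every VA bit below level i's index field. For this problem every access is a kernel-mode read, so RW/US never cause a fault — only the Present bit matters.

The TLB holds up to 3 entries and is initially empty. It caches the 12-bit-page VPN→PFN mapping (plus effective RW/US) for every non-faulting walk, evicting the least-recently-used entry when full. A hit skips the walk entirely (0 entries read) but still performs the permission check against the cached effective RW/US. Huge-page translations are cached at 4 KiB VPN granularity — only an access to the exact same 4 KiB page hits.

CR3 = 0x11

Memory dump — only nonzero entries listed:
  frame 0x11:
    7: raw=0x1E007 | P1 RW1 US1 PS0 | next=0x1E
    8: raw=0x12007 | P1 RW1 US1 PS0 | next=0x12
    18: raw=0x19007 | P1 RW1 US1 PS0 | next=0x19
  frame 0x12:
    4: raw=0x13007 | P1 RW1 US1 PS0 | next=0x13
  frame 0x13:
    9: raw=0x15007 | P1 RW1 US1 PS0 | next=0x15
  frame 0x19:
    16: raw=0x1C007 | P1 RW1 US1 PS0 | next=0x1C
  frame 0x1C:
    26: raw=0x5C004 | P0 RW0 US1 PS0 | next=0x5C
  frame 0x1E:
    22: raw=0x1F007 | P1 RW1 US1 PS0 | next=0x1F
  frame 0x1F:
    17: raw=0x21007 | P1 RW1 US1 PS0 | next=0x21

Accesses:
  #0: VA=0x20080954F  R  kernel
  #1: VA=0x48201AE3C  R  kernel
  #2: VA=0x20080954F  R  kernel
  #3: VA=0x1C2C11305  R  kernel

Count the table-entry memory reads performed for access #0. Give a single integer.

Walk each access:
#0 VA=0x20080954F (r,kernel):
  L0: frame=0x11 idx=8 entry=0x12007 [P=1 RW=1 US=1 PS=0]
  L1: frame=0x12 idx=4 entry=0x13007 [P=1 RW=1 US=1 PS=0]
  L2: frame=0x13 idx=9 entry=0x15007 [P=1 RW=1 US=1 PS=0]
  ✓ 0x1554F  — 3 lookups
#1 VA=0x48201AE3C (r,kernel):
  L0: frame=0x11 idx=18 entry=0x19007 [P=1 RW=1 US=1 PS=0]
  L1: frame=0x19 idx=16 entry=0x1C007 [P=1 RW=1 US=1 PS=0]
  L2: frame=0x1C idx=26 entry=0x5C004 [P=0 RW=0 US=1 PS=0]
  ✗ PAGE_NOT_PRESENT  [3 reads]
#2 VA=0x20080954F (r,kernel):
  TLB hit vpn=0x200809 → PA=0x1554F
#3 VA=0x1C2C11305 (r,kernel):
  L0: frame=0x11 idx=7 entry=0x1E007 [P=1 RW=1 US=1 PS=0]
  L1: frame=0x1E idx=22 entry=0x1F007 [P=1 RW=1 US=1 PS=0]
  L2: frame=0x1F idx=17 entry=0x21007 [P=1 RW=1 US=1 PS=0]
  ✓ 0x21305  — 3 lookups

Entries read for #0: 3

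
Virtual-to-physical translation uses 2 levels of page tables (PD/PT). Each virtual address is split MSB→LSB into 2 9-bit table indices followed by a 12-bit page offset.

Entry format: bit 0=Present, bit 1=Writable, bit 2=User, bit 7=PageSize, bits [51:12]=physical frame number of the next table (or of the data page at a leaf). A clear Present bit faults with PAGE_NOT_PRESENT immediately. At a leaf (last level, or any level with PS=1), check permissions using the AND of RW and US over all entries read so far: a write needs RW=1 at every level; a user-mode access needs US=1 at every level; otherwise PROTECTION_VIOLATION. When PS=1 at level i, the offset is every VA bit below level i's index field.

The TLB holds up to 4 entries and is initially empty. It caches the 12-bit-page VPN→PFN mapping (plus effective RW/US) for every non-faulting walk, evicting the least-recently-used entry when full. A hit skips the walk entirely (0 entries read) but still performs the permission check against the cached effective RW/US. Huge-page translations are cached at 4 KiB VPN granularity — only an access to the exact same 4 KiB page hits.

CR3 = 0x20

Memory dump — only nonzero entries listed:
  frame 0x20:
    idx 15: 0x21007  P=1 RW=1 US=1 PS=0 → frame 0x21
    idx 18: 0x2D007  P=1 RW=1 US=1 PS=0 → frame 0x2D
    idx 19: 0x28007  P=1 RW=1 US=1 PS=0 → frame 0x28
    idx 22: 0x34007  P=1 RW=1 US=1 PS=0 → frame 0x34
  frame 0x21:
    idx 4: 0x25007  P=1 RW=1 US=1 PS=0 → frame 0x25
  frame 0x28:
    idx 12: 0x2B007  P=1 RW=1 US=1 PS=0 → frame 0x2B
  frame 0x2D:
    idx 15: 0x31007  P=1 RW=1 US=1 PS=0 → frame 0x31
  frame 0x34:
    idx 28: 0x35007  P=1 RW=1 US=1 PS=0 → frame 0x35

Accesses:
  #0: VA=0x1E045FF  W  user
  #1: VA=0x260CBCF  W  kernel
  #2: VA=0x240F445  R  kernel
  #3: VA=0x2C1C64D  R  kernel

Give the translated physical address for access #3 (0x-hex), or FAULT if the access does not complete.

Trace:
#0 VA=0x1E045FF (w,user):
  [0] read 0x20 idx=15: raw=0x21007 flags P=1 W=1 U=1 S=0
  [1] read 0x21 idx=4: raw=0x25007 flags P=1 W=1 U=1 S=0
  ⇒ phys 0x255FF  [2 reads]
#1 VA=0x260CBCF (w,kernel):
  [0] read 0x20 idx=19: raw=0x28007 flags P=1 W=1 U=1 S=0
  [1] read 0x28 idx=12: raw=0x2B007 flags P=1 W=1 U=1 S=0
  ⇒ phys 0x2BBCF  [2 reads]
#2 VA=0x240F445 (r,kernel):
  [0] read 0x20 idx=18: raw=0x2D007 flags P=1 W=1 U=1 S=0
  [1] read 0x2D idx=15: raw=0x31007 flags P=1 W=1 U=1 S=0
  ⇒ phys 0x31445  [2 reads]
#3 VA=0x2C1C64D (r,kernel):
  [0] read 0x20 idx=22: raw=0x34007 flags P=1 W=1 U=1 S=0
  [1] read 0x34 idx=28: raw=0x35007 flags P=1 W=1 U=1 S=0
  ⇒ phys 0x3564D  [2 reads]

Access #3 PA: 0x3564D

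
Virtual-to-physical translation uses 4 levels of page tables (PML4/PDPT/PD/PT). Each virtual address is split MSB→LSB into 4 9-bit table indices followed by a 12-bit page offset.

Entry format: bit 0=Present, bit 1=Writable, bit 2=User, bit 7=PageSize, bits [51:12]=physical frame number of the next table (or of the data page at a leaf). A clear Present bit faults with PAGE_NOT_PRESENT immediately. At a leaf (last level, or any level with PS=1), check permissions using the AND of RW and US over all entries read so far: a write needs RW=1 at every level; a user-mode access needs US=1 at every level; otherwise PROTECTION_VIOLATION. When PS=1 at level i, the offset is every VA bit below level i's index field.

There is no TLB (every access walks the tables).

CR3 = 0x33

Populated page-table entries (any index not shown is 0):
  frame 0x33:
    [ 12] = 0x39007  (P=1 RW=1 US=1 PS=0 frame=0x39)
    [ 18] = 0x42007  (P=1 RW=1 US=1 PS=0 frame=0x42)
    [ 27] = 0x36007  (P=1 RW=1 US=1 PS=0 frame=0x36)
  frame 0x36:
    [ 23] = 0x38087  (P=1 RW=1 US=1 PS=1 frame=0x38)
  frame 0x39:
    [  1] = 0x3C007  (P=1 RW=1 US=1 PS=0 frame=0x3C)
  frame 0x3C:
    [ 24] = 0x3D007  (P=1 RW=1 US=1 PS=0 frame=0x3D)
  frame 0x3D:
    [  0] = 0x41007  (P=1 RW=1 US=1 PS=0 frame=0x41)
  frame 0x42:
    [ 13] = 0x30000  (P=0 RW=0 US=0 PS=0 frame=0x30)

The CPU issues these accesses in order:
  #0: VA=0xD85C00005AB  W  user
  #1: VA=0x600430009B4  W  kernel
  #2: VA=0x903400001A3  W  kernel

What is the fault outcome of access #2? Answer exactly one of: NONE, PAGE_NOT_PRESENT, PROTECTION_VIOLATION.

Trace:
#0 VA=0xD85C00005AB (w,user):
  [0] read 0x33 idx=27: raw=0x36007 flags P=1 W=1 U=1 S=0
  [1] read 0x36 idx=23: raw=0x38087 flags P=1 W=1 U=1 S=1
  ✓ 0x385AB (huge @L1)  — 2 lookups
#1 VA=0x600430009B4 (w,kernel):
  [0] read 0x33 idx=12: raw=0x39007 flags P=1 W=1 U=1 S=0
  [1] read 0x39 idx=1: raw=0x3C007 flags P=1 W=1 U=1 S=0
  [2] read 0x3C idx=24: raw=0x3D007 flags P=1 W=1 U=1 S=0
  [3] read 0x3D idx=0: raw=0x41007 flags P=1 W=1 U=1 S=0
  ✓ 0x419B4  — 4 lookups
#2 VA=0x903400001A3 (w,kernel):
  [0] read 0x33 idx=18: raw=0x42007 flags P=1 W=1 U=1 S=0
  [1] read 0x42 idx=13: raw=0x30000 flags P=0 W=0 U=0 S=0
  ⇒ fault: PAGE_NOT_PRESENT  — 2 lookups

Access #2 fault: PAGE_NOT_PRESENT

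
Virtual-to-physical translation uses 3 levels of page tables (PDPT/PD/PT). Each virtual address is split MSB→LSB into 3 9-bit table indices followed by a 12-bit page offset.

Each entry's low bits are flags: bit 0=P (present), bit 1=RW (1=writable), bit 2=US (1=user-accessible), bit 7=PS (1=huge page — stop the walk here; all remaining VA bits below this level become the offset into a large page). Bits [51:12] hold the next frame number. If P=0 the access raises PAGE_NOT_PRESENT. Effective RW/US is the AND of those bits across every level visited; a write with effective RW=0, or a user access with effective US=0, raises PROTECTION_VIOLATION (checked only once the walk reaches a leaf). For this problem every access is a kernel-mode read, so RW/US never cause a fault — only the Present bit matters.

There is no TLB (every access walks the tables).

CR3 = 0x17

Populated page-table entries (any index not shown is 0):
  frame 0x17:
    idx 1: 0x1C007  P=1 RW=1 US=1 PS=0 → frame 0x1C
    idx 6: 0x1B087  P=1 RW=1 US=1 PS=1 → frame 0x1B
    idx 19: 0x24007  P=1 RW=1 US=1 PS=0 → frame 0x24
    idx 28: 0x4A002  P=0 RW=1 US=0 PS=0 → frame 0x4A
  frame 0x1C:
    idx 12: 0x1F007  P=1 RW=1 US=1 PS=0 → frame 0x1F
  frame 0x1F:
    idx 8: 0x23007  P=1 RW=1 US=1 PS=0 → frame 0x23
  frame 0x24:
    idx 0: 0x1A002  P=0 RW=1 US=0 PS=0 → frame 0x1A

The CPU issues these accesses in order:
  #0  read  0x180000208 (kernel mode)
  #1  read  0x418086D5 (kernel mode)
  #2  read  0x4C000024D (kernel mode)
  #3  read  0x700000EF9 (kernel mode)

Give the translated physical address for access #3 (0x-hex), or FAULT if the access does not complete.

Trace:
#0 VA=0x180000208 (r,kernel):
  L0: frame=0x17 idx=6 entry=0x1B087 [P=1 RW=1 US=1 PS=1]
  ⇒ phys 0x1B208 (huge @L0)  [1 reads]
#1 VA=0x418086D5 (r,kernel):
  L0: frame=0x17 idx=1 entry=0x1C007 [P=1 RW=1 US=1 PS=0]
  L1: frame=0x1C idx=12 entry=0x1F007 [P=1 RW=1 US=1 PS=0]
  L2: frame=0x1F idx=8 entry=0x23007 [P=1 RW=1 US=1 PS=0]
  ⇒ phys 0x236D5  [3 reads]
#2 VA=0x4C000024D (r,kernel):
  L0: frame=0x17 idx=19 entry=0x24007 [P=1 RW=1 US=1 PS=0]
  L1: frame=0x24 idx=0 entry=0x1A002 [P=0 RW=1 US=0 PS=0]
  → PAGE_NOT_PRESENT  (2 entries read)
#3 VA=0x700000EF9 (r,kernel):
  L0: frame=0x17 idx=28 entry=0x4A002 [P=0 RW=1 US=0 PS=0]
  → PAGE_NOT_PRESENT  (1 entries read)

Access #3 PA: FAULT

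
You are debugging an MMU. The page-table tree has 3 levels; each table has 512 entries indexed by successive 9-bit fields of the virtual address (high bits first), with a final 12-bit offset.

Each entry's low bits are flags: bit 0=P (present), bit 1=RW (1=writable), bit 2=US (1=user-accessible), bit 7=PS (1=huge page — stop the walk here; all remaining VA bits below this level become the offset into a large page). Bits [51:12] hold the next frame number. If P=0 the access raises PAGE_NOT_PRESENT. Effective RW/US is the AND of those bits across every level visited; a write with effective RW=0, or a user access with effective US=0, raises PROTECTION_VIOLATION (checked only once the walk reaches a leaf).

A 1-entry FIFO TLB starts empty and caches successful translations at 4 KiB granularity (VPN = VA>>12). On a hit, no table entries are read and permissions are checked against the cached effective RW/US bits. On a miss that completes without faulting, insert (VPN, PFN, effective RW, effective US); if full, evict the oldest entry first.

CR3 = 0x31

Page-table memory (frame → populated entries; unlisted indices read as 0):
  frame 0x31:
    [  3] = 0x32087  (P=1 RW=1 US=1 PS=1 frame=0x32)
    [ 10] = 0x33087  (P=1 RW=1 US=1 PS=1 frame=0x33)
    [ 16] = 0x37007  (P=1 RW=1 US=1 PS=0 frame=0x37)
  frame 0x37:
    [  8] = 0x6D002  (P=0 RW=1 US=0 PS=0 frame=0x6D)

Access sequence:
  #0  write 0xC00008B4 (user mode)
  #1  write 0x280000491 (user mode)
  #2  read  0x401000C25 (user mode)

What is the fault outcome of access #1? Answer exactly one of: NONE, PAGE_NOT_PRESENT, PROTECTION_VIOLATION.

Walk each access:
#0 VA=0xC00008B4 (w,user):
  L0: frame=0x31 idx=3 entry=0x32087 [P=1 RW=1 US=1 PS=1]
  → PA=0x328B4 (huge @L0)  (1 entries read)
#1 VA=0x280000491 (w,user):
  L0: frame=0x31 idx=10 entry=0x33087 [P=1 RW=1 US=1 PS=1]
  → PA=0x33491 (huge @L0)  (1 entries read)
#2 VA=0x401000C25 (r,user):
  L0: frame=0x31 idx=16 entry=0x37007 [P=1 RW=1 US=1 PS=0]
  L1: frame=0x37 idx=8 entry=0x6D002 [P=0 RW=1 US=0 PS=0]
  → PAGE_NOT_PRESENT  (2 entries read)

Access #1 fault: NONE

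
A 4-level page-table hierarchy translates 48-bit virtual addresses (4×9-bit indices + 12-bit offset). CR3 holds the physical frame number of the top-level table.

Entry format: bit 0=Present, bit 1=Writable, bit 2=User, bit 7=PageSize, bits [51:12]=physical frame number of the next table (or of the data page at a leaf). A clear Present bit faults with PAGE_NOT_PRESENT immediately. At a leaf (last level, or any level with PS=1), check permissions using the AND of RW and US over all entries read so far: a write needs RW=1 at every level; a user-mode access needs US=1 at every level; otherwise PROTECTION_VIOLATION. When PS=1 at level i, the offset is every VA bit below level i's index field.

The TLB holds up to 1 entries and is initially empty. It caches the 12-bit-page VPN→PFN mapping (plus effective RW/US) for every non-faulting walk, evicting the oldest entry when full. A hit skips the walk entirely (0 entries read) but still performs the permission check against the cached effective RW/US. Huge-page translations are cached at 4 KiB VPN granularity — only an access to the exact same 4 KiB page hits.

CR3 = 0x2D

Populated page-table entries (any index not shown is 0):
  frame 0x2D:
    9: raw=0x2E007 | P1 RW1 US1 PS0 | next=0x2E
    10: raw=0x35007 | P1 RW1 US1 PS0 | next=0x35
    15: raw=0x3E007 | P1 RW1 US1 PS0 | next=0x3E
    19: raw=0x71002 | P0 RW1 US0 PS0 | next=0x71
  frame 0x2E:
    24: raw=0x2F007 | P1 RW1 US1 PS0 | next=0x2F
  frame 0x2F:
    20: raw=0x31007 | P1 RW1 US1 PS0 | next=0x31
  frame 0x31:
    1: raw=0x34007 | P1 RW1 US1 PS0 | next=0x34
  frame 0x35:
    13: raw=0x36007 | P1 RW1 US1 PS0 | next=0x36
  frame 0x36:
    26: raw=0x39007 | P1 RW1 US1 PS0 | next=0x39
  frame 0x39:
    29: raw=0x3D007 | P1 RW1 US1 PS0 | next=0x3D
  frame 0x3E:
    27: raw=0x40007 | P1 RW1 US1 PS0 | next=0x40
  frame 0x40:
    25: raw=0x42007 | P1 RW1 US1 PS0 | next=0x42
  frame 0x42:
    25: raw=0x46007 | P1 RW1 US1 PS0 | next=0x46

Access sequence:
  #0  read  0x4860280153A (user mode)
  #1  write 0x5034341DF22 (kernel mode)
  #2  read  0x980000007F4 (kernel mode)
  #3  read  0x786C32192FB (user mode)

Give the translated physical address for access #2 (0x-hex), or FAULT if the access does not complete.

Trace:
#0 VA=0x4860280153A (r,user):
  lvl0: tbl 0x2D, slot 9 ⇒ 0x2E007 (P1/RW1/US1/PS0)
  lvl1: tbl 0x2E, slot 24 ⇒ 0x2F007 (P1/RW1/US1/PS0)
  lvl2: tbl 0x2F, slot 20 ⇒ 0x31007 (P1/RW1/US1/PS0)
  lvl3: tbl 0x31, slot 1 ⇒ 0x34007 (P1/RW1/US1/PS0)
  ✓ 0x3453A  — 4 lookups
#1 VA=0x5034341DF22 (w,kernel):
  lvl0: tbl 0x2D, slot 10 ⇒ 0x35007 (P1/RW1/US1/PS0)
  lvl1: tbl 0x35, slot 13 ⇒ 0x36007 (P1/RW1/US1/PS0)
  lvl2: tbl 0x36, slot 26 ⇒ 0x39007 (P1/RW1/US1/PS0)
  lvl3: tbl 0x39, slot 29 ⇒ 0x3D007 (P1/RW1/US1/PS0)
  ✓ 0x3DF22  — 4 lookups
#2 VA=0x980000007F4 (r,kernel):
  lvl0: tbl 0x2D, slot 19 ⇒ 0x71002 (P0/RW1/US0/PS0)
  ✗ PAGE_NOT_PRESENT  [1 reads]
#3 VA=0x786C32192FB (r,user):
  lvl0: tbl 0x2D, slot 15 ⇒ 0x3E007 (P1/RW1/US1/PS0)
  lvl1: tbl 0x3E, slot 27 ⇒ 0x40007 (P1/RW1/US1/PS0)
  lvl2: tbl 0x40, slot 25 ⇒ 0x42007 (P1/RW1/US1/PS0)
  lvl3: tbl 0x42, slot 25 ⇒ 0x46007 (P1/RW1/US1/PS0)
  ✓ 0x462FB  — 4 lookups

Access #2 PA: FAULT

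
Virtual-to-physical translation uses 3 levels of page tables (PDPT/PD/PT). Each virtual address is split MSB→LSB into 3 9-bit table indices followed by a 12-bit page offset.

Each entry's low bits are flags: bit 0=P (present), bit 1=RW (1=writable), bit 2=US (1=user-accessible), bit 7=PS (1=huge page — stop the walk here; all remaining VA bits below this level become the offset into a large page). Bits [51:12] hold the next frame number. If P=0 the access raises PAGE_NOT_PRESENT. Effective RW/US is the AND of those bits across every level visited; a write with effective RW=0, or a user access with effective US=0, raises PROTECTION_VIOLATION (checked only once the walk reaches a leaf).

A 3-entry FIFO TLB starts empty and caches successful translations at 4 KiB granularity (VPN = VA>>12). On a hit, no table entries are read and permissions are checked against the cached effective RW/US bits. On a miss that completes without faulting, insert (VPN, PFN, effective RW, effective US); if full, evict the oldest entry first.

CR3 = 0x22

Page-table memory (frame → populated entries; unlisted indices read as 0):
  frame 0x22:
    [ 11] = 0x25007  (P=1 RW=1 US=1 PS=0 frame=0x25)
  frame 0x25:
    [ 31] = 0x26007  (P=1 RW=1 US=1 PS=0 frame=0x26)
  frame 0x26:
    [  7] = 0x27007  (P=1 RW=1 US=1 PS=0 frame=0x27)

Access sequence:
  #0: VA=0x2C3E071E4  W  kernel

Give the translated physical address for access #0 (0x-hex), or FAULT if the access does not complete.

Walk each access:
#0 VA=0x2C3E071E4 (w,kernel):
  L0 @0x22[11] → 0x25007  P=1,RW=1,US=1,PS=0
  L1 @0x25[31] → 0x26007  P=1,RW=1,US=1,PS=0
  L2 @0x26[7] → 0x27007  P=1,RW=1,US=1,PS=0
  → PA=0x271E4  (3 entries read)

Access #0 PA: 0x271E4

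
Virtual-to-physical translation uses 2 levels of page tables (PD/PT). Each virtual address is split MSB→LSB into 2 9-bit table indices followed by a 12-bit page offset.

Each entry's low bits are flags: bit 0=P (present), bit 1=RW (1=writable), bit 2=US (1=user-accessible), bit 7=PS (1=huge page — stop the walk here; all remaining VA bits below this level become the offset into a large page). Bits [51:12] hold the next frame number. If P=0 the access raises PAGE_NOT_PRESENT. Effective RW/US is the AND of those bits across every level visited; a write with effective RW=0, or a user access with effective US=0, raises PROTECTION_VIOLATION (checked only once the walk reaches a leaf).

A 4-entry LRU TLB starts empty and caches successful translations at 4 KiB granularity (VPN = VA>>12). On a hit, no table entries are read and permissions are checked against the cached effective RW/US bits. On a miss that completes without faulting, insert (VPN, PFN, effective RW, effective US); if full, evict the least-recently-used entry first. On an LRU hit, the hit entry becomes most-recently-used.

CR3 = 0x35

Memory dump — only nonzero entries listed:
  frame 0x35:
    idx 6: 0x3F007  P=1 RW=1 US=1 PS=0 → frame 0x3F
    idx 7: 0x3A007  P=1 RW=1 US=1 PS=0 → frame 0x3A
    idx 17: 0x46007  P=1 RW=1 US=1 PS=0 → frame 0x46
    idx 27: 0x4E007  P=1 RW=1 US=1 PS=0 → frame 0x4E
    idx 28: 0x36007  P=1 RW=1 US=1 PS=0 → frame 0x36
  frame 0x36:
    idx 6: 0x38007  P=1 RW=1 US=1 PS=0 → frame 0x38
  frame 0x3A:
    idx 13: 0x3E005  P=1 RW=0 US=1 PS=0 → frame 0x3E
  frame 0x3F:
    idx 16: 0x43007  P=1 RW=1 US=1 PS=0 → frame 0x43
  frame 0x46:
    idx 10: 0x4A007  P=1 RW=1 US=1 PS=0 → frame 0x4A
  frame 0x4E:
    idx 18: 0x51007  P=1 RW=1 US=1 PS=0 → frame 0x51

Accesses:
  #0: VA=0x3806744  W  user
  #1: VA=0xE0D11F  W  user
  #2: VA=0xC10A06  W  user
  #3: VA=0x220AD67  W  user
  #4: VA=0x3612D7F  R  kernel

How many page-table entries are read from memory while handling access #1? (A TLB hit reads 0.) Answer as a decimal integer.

Trace:
#0 VA=0x3806744 (w,user):
  [0] read 0x35 idx=28: raw=0x36007 flags P=1 W=1 U=1 S=0
  [1] read 0x36 idx=6: raw=0x38007 flags P=1 W=1 U=1 S=0
  ⇒ phys 0x38744  [2 reads]
#1 VA=0xE0D11F (w,user):
  [0] read 0x35 idx=7: raw=0x3A007 flags P=1 W=1 U=1 S=0
  [1] read 0x3A idx=13: raw=0x3E005 flags P=1 W=0 U=1 S=0
  ✗ PROTECTION_VIOLATION  [2 reads]
#2 VA=0xC10A06 (w,user):
  [0] read 0x35 idx=6: raw=0x3F007 flags P=1 W=1 U=1 S=0
  [1] read 0x3F idx=16: raw=0x43007 flags P=1 W=1 U=1 S=0
  ⇒ phys 0x43A06  [2 reads]
#3 VA=0x220AD67 (w,user):
  [0] read 0x35 idx=17: raw=0x46007 flags P=1 W=1 U=1 S=0
  [1] read 0x46 idx=10: raw=0x4A007 flags P=1 W=1 U=1 S=0
  ⇒ phys 0x4AD67  [2 reads]
#4 VA=0x3612D7F (r,kernel):
  [0] read 0x35 idx=27: raw=0x4E007 flags P=1 W=1 U=1 S=0
  [1] read 0x4E idx=18: raw=0x51007 flags P=1 W=1 U=1 S=0
  ⇒ phys 0x51D7F  [2 reads]

Entries read for #1: 2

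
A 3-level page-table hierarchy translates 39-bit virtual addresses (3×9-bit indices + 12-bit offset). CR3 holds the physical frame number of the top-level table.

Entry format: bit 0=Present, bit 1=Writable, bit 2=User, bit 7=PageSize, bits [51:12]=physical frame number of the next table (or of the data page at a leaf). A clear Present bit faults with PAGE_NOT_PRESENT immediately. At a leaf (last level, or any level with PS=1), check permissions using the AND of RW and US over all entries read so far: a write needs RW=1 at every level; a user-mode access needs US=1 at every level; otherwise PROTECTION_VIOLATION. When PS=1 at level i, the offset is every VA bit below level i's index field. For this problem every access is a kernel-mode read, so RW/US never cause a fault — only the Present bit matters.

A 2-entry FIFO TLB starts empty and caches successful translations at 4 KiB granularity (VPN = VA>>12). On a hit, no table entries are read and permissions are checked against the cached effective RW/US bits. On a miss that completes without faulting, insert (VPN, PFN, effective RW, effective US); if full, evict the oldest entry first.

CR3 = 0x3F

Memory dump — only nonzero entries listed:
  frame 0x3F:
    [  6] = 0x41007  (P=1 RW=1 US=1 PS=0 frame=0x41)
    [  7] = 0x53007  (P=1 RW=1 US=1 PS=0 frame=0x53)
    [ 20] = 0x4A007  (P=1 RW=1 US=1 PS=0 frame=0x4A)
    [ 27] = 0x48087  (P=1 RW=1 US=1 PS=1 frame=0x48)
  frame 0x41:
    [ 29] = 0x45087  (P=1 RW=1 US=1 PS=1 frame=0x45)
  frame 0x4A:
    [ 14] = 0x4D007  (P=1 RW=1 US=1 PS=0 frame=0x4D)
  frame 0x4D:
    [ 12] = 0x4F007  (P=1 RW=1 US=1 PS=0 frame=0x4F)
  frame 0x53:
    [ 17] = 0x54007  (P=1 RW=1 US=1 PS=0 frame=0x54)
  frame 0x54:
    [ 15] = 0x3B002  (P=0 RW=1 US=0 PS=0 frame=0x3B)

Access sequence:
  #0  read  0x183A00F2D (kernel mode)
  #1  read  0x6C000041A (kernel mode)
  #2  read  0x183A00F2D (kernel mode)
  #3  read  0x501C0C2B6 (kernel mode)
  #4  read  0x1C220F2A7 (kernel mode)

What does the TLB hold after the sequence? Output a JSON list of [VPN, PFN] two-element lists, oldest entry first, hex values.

Trace:
#0 VA=0x183A00F2D (r,kernel):
  [0] read 0x3F idx=6: raw=0x41007 flags P=1 W=1 U=1 S=0
  [1] read 0x41 idx=29: raw=0x45087 flags P=1 W=1 U=1 S=1
  → PA=0x45F2D (huge @L1)  (2 entries read)
#1 VA=0x6C000041A (r,kernel):
  [0] read 0x3F idx=27: raw=0x48087 flags P=1 W=1 U=1 S=1
  → PA=0x4841A (huge @L0)  (1 entries read)
#2 VA=0x183A00F2D (r,kernel):
  TLB hit vpn=0x183A00 → PA=0x45F2D
#3 VA=0x501C0C2B6 (r,kernel):
  [0] read 0x3F idx=20: raw=0x4A007 flags P=1 W=1 U=1 S=0
  [1] read 0x4A idx=14: raw=0x4D007 flags P=1 W=1 U=1 S=0
  [2] read 0x4D idx=12: raw=0x4F007 flags P=1 W=1 U=1 S=0
  → PA=0x4F2B6  (3 entries read)
#4 VA=0x1C220F2A7 (r,kernel):
  [0] read 0x3F idx=7: raw=0x53007 flags P=1 W=1 U=1 S=0
  [1] read 0x53 idx=17: raw=0x54007 flags P=1 W=1 U=1 S=0
  [2] read 0x54 idx=15: raw=0x3B002 flags P=0 W=1 U=0 S=0
  → PAGE_NOT_PRESENT  (3 entries read)

TLB: [["0x6C0000", "0x48"], ["0x501C0C", "0x4F"]]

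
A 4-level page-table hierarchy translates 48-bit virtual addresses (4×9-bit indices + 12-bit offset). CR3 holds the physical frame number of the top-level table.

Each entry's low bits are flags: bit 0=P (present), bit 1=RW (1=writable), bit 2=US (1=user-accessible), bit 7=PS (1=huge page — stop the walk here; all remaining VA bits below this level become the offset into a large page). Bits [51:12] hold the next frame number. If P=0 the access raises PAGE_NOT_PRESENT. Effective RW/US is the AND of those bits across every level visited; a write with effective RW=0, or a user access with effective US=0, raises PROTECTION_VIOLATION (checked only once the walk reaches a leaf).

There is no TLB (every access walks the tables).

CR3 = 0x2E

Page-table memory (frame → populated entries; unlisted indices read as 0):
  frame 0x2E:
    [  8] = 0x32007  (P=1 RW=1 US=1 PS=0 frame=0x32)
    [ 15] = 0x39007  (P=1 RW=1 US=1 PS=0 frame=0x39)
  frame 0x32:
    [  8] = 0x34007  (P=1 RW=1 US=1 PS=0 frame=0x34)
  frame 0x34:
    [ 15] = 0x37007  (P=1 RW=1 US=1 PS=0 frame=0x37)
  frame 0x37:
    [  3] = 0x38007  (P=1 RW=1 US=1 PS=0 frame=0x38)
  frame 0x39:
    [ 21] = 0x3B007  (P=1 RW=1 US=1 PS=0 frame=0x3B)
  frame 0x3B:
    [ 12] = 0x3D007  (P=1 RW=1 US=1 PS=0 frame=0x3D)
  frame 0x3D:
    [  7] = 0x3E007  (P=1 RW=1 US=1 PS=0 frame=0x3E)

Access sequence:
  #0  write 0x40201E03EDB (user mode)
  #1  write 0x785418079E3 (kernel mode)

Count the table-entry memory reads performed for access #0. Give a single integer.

Trace:
#0 VA=0x40201E03EDB (w,user):
  L0: frame=0x2E idx=8 entry=0x32007 [P=1 RW=1 US=1 PS=0]
  L1: frame=0x32 idx=8 entry=0x34007 [P=1 RW=1 US=1 PS=0]
  L2: frame=0x34 idx=15 entry=0x37007 [P=1 RW=1 US=1 PS=0]
  L3: frame=0x37 idx=3 entry=0x38007 [P=1 RW=1 US=1 PS=0]
  ✓ 0x38EDB  — 4 lookups
#1 VA=0x785418079E3 (w,kernel):
  L0: frame=0x2E idx=15 entry=0x39007 [P=1 RW=1 US=1 PS=0]
  L1: frame=0x39 idx=21 entry=0x3B007 [P=1 RW=1 US=1 PS=0]
  L2: frame=0x3B idx=12 entry=0x3D007 [P=1 RW=1 US=1 PS=0]
  L3: frame=0x3D idx=7 entry=0x3E007 [P=1 RW=1 US=1 PS=0]
  ✓ 0x3E9E3  — 4 lookups

Entries read for #0: 4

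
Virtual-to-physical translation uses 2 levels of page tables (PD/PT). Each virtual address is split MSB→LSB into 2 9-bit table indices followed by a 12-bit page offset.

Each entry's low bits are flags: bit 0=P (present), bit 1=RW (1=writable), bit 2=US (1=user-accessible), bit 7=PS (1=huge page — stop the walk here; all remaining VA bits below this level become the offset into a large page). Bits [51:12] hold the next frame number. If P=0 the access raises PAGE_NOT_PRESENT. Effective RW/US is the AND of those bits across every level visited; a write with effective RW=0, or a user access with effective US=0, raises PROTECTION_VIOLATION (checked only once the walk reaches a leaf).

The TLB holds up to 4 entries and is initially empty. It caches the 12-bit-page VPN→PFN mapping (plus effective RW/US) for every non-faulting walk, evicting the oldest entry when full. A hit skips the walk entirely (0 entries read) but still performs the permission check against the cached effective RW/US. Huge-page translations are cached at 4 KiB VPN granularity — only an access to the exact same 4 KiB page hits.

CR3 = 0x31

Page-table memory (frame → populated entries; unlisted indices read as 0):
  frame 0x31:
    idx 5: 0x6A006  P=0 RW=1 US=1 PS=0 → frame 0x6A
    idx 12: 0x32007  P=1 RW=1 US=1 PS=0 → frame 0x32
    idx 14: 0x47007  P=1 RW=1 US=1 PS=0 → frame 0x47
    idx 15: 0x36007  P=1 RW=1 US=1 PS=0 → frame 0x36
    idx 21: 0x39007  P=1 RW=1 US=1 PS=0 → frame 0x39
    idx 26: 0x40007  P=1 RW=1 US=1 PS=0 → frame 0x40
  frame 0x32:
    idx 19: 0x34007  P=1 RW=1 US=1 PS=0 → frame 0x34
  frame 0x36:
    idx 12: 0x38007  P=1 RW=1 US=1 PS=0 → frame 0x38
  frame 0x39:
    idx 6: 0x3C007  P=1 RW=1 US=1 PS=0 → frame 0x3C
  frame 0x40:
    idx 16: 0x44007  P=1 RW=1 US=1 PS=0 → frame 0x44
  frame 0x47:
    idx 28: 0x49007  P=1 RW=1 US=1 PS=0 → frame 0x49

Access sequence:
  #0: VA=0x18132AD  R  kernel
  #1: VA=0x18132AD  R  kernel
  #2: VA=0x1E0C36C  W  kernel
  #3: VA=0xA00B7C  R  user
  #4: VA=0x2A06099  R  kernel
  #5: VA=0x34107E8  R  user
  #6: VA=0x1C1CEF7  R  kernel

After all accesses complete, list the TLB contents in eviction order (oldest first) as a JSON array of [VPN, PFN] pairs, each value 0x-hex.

Per-access translation:
#0 VA=0x18132AD (r,kernel):
  L0 @0x31[12] → 0x32007  P=1,RW=1,US=1,PS=0
  L1 @0x32[19] → 0x34007  P=1,RW=1,US=1,PS=0
  ⇒ phys 0x342AD  [2 reads]
#1 VA=0x18132AD (r,kernel):
  TLB hit vpn=0x1813 → PA=0x342AD
#2 VA=0x1E0C36C (w,kernel):
  L0 @0x31[15] → 0x36007  P=1,RW=1,US=1,PS=0
  L1 @0x36[12] → 0x38007  P=1,RW=1,US=1,PS=0
  ⇒ phys 0x3836C  [2 reads]
#3 VA=0xA00B7C (r,user):
  L0 @0x31[5] → 0x6A006  P=0,RW=1,US=1,PS=0
  ⇒ fault: PAGE_NOT_PRESENT  — 1 lookups
#4 VA=0x2A06099 (r,kernel):
  L0 @0x31[21] → 0x39007  P=1,RW=1,US=1,PS=0
  L1 @0x39[6] → 0x3C007  P=1,RW=1,US=1,PS=0
  ⇒ phys 0x3C099  [2 reads]
#5 VA=0x34107E8 (r,user):
  L0 @0x31[26] → 0x40007  P=1,RW=1,US=1,PS=0
  L1 @0x40[16] → 0x44007  P=1,RW=1,US=1,PS=0
  ⇒ phys 0x447E8  [2 reads]
#6 VA=0x1C1CEF7 (r,kernel):
  L0 @0x31[14] → 0x47007  P=1,RW=1,US=1,PS=0
  L1 @0x47[28] → 0x49007  P=1,RW=1,US=1,PS=0
  ⇒ phys 0x49EF7  [2 reads]

TLB: [["0x1E0C", "0x38"], ["0x2A06", "0x3C"], ["0x3410", "0x44"], ["0x1C1C", "0x49"]]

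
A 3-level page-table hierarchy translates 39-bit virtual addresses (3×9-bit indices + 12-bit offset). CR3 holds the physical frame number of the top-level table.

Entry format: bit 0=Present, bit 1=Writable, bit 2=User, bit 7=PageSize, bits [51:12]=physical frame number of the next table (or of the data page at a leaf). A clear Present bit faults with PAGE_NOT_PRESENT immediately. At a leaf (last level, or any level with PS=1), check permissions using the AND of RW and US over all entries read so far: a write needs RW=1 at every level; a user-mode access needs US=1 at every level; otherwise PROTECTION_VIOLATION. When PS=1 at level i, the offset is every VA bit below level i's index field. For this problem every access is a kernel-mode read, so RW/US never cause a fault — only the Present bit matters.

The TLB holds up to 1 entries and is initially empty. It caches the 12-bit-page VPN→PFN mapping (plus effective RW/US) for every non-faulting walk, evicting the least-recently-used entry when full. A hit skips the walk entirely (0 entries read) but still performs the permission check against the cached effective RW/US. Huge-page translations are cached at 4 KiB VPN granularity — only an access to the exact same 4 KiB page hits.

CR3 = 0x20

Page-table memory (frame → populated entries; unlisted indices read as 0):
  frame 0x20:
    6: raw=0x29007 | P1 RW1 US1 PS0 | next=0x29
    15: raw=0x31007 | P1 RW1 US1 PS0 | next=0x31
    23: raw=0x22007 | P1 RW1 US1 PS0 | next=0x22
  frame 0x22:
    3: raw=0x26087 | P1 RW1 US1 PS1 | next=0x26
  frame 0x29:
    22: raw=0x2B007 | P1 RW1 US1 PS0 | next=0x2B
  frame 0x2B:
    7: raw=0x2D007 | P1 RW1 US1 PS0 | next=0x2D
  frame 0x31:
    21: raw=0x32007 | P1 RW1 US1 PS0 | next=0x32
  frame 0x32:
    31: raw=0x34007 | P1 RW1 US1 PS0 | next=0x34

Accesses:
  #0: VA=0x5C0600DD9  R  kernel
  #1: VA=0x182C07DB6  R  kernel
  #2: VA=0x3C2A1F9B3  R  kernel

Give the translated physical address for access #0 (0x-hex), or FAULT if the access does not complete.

Per-access translation:
#0 VA=0x5C0600DD9 (r,kernel):
  L0 @0x20[23] → 0x22007  P=1,RW=1,US=1,PS=0
  L1 @0x22[3] → 0x26087  P=1,RW=1,US=1,PS=1
  → PA=0x26DD9 (huge @L1)  (2 entries read)
#1 VA=0x182C07DB6 (r,kernel):
  L0 @0x20[6] → 0x29007  P=1,RW=1,US=1,PS=0
  L1 @0x29[22] → 0x2B007  P=1,RW=1,US=1,PS=0
  L2 @0x2B[7] → 0x2D007  P=1,RW=1,US=1,PS=0
  → PA=0x2DDB6  (3 entries read)
#2 VA=0x3C2A1F9B3 (r,kernel):
  L0 @0x20[15] → 0x31007  P=1,RW=1,US=1,PS=0
  L1 @0x31[21] → 0x32007  P=1,RW=1,US=1,PS=0
  L2 @0x32[31] → 0x34007  P=1,RW=1,US=1,PS=0
  → PA=0x349B3  (3 entries read)

Access #0 PA: 0x26DD9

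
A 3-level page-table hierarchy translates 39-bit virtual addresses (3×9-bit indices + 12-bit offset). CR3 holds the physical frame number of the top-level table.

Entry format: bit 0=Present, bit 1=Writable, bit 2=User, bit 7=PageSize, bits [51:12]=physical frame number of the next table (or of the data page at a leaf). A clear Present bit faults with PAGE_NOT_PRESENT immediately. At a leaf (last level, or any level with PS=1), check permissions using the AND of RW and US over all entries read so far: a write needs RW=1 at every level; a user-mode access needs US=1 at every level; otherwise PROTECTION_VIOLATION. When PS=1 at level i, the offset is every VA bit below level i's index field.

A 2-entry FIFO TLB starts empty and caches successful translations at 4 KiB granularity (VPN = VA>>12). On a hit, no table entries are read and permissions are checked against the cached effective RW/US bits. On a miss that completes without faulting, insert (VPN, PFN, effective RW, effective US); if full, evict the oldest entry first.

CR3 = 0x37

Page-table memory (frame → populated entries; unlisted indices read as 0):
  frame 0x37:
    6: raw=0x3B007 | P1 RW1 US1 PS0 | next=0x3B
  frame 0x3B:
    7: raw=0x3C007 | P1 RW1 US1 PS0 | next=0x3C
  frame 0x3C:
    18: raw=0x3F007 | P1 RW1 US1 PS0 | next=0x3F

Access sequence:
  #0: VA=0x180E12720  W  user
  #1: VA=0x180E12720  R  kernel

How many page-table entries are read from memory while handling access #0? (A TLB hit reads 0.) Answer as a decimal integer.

Walk each access:
#0 VA=0x180E12720 (w,user):
  L0: frame=0x37 idx=6 entry=0x3B007 [P=1 RW=1 US=1 PS=0]
  L1: frame=0x3B idx=7 entry=0x3C007 [P=1 RW=1 US=1 PS=0]
  L2: frame=0x3C idx=18 entry=0x3F007 [P=1 RW=1 US=1 PS=0]
  ✓ 0x3F720  — 3 lookups
#1 VA=0x180E12720 (r,kernel):
  TLB hit vpn=0x180E12 → PA=0x3F720

Entries read for #0: 3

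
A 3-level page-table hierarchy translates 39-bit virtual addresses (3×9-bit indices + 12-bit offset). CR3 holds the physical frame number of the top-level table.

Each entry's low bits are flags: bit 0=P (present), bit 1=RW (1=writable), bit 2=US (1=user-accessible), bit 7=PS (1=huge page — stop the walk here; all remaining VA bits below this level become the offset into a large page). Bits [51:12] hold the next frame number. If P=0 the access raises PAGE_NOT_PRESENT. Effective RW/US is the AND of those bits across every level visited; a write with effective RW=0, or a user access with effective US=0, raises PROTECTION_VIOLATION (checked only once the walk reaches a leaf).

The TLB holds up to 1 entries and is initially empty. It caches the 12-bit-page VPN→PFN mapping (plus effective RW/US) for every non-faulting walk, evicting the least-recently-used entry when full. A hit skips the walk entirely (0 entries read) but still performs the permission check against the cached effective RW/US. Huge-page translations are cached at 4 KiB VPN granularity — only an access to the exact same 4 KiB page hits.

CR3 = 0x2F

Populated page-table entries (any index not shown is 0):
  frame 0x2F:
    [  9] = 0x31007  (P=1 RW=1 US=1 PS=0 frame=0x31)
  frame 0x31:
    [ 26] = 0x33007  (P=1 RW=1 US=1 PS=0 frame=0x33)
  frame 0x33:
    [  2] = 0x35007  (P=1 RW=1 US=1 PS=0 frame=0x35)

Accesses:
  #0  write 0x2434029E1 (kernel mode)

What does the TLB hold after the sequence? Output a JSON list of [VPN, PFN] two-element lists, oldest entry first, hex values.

Per-access translation:
#0 VA=0x2434029E1 (w,kernel):
  [0] read 0x2F idx=9: raw=0x31007 flags P=1 W=1 U=1 S=0
  [1] read 0x31 idx=26: raw=0x33007 flags P=1 W=1 U=1 S=0
  [2] read 0x33 idx=2: raw=0x35007 flags P=1 W=1 U=1 S=0
  ✓ 0x359E1  — 3 lookups

TLB: [["0x243402", "0x35"]]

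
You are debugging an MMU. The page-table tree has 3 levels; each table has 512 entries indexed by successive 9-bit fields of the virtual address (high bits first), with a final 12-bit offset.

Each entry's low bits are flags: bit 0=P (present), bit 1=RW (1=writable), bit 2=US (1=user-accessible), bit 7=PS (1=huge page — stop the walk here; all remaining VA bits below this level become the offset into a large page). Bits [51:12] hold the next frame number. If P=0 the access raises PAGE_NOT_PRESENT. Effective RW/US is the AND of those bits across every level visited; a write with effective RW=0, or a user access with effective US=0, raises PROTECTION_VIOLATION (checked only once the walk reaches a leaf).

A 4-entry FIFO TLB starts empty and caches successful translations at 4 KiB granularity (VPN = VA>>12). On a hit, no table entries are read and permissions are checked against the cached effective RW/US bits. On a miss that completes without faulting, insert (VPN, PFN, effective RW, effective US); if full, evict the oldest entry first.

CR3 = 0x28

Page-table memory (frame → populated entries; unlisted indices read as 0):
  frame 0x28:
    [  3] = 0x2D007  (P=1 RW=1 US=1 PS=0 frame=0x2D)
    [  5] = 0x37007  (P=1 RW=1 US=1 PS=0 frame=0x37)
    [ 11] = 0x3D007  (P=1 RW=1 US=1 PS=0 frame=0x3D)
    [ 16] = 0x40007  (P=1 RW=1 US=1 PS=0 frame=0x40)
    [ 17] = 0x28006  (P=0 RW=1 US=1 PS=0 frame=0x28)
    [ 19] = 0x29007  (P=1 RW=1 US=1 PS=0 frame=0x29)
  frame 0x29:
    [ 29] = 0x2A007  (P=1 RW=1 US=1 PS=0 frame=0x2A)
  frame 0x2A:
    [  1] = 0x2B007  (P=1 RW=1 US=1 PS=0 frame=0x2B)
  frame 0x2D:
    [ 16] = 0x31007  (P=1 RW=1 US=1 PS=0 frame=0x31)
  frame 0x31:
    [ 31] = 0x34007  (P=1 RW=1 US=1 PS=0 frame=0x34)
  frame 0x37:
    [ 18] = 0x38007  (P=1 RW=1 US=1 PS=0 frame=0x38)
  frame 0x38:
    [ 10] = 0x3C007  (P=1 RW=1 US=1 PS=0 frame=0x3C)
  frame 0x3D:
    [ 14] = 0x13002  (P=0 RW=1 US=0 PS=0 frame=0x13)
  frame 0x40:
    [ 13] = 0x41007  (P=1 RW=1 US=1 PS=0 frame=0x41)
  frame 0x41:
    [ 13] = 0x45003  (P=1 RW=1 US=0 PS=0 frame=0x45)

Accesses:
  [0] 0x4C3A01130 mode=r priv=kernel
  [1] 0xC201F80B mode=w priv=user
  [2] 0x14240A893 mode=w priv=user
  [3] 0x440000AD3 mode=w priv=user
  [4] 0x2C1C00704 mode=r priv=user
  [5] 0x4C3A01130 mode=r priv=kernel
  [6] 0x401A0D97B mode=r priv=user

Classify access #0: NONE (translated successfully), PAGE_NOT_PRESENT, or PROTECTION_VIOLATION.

Per-access translation:
#0 VA=0x4C3A01130 (r,kernel):
  lvl0: tbl 0x28, slot 19 ⇒ 0x29007 (P1/RW1/US1/PS0)
  lvl1: tbl 0x29, slot 29 ⇒ 0x2A007 (P1/RW1/US1/PS0)
  lvl2: tbl 0x2A, slot 1 ⇒ 0x2B007 (P1/RW1/US1/PS0)
  ⇒ phys 0x2B130  [3 reads]
#1 VA=0xC201F80B (w,user):
  lvl0: tbl 0x28, slot 3 ⇒ 0x2D007 (P1/RW1/US1/PS0)
  lvl1: tbl 0x2D, slot 16 ⇒ 0x31007 (P1/RW1/US1/PS0)
  lvl2: tbl 0x31, slot 31 ⇒ 0x34007 (P1/RW1/US1/PS0)
  ⇒ phys 0x3480B  [3 reads]
#2 VA=0x14240A893 (w,user):
  lvl0: tbl 0x28, slot 5 ⇒ 0x37007 (P1/RW1/US1/PS0)
  lvl1: tbl 0x37, slot 18 ⇒ 0x38007 (P1/RW1/US1/PS0)
  lvl2: tbl 0x38, slot 10 ⇒ 0x3C007 (P1/RW1/US1/PS0)
  ⇒ phys 0x3C893  [3 reads]
#3 VA=0x440000AD3 (w,user):
  lvl0: tbl 0x28, slot 17 ⇒ 0x28006 (P0/RW1/US1/PS0)
  → PAGE_NOT_PRESENT  (1 entries read)
#4 VA=0x2C1C00704 (r,user):
  lvl0: tbl 0x28, slot 11 ⇒ 0x3D007 (P1/RW1/US1/PS0)
  lvl1: tbl 0x3D, slot 14 ⇒ 0x13002 (P0/RW1/US0/PS0)
  → PAGE_NOT_PRESENT  (2 entries read)
#5 VA=0x4C3A01130 (r,kernel):
  TLB hit vpn=0x4C3A01 → PA=0x2B130
#6 VA=0x401A0D97B (r,user):
  lvl0: tbl 0x28, slot 16 ⇒ 0x40007 (P1/RW1/US1/PS0)
  lvl1: tbl 0x40, slot 13 ⇒ 0x41007 (P1/RW1/US1/PS0)
  lvl2: tbl 0x41, slot 13 ⇒ 0x45003 (P1/RW1/US0/PS0)
  → PROTECTION_VIOLATION  (3 entries read)

Access #0 fault: NONE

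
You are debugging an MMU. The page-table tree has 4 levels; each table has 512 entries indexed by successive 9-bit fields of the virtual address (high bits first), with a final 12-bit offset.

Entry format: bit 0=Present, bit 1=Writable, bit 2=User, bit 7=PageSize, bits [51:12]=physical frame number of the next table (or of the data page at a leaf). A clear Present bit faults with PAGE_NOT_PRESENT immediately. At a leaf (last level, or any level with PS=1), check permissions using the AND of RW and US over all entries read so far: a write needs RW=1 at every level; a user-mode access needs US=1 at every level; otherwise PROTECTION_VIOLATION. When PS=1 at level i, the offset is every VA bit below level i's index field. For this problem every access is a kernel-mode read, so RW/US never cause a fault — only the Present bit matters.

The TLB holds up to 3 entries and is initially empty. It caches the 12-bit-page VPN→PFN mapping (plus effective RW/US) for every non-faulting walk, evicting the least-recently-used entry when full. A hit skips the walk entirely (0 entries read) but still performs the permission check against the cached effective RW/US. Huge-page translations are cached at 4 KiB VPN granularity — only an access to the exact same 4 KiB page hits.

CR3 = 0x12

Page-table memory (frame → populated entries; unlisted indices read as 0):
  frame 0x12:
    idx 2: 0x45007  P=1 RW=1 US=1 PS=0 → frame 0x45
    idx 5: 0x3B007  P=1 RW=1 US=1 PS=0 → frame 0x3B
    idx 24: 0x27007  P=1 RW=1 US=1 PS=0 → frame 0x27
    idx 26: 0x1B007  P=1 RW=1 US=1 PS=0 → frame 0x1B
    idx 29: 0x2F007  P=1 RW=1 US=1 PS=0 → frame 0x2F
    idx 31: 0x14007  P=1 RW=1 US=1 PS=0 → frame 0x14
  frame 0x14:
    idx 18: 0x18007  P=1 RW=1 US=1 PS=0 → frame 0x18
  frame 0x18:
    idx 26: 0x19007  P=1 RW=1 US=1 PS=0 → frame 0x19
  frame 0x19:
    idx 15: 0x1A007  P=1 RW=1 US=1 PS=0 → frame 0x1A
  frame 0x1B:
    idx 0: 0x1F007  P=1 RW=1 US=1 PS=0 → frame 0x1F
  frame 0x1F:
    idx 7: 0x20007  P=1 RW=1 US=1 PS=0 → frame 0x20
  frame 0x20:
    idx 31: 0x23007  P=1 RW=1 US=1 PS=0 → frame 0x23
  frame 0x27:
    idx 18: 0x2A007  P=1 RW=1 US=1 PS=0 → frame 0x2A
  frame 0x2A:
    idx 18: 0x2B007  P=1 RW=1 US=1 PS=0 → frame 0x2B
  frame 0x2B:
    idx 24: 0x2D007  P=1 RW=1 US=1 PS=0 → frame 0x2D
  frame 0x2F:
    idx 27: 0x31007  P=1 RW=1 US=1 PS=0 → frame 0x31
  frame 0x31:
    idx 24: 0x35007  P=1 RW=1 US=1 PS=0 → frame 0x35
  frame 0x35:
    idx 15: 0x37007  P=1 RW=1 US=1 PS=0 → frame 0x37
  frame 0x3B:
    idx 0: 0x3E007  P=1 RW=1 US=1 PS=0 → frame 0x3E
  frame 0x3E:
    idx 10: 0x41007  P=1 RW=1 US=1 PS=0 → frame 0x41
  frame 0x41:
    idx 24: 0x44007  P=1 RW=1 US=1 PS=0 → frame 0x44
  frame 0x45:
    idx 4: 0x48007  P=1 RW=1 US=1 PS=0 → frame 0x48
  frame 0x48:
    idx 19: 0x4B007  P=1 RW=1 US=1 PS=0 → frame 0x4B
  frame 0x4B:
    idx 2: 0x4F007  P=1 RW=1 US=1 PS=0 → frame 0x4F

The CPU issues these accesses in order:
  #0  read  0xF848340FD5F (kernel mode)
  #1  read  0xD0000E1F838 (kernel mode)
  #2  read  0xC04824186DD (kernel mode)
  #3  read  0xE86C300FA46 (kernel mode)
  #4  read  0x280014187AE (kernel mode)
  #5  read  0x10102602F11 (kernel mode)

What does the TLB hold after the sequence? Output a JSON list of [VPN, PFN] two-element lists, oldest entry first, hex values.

Per-access translation:
#0 VA=0xF848340FD5F (r,kernel):
  L0 @0x12[31] → 0x14007  P=1,RW=1,US=1,PS=0
  L1 @0x14[18] → 0x18007  P=1,RW=1,US=1,PS=0
  L2 @0x18[26] → 0x19007  P=1,RW=1,US=1,PS=0
  L3 @0x19[15] → 0x1A007  P=1,RW=1,US=1,PS=0
  ⇒ phys 0x1AD5F  [4 reads]
#1 VA=0xD0000E1F838 (r,kernel):
  L0 @0x12[26] → 0x1B007  P=1,RW=1,US=1,PS=0
  L1 @0x1B[0] → 0x1F007  P=1,RW=1,US=1,PS=0
  L2 @0x1F[7] → 0x20007  P=1,RW=1,US=1,PS=0
  L3 @0x20[31] → 0x23007  P=1,RW=1,US=1,PS=0
  ⇒ phys 0x23838  [4 reads]
#2 VA=0xC04824186DD (r,kernel):
  L0 @0x12[24] → 0x27007  P=1,RW=1,US=1,PS=0
  L1 @0x27[18] → 0x2A007  P=1,RW=1,US=1,PS=0
  L2 @0x2A[18] → 0x2B007  P=1,RW=1,US=1,PS=0
  L3 @0x2B[24] → 0x2D007  P=1,RW=1,US=1,PS=0
  ⇒ phys 0x2D6DD  [4 reads]
#3 VA=0xE86C300FA46 (r,kernel):
  L0 @0x12[29] → 0x2F007  P=1,RW=1,US=1,PS=0
  L1 @0x2F[27] → 0x31007  P=1,RW=1,US=1,PS=0
  L2 @0x31[24] → 0x35007  P=1,RW=1,US=1,PS=0
  L3 @0x35[15] → 0x37007  P=1,RW=1,US=1,PS=0
  ⇒ phys 0x37A46  [4 reads]
#4 VA=0x280014187AE (r,kernel):
  L0 @0x12[5] → 0x3B007  P=1,RW=1,US=1,PS=0
  L1 @0x3B[0] → 0x3E007  P=1,RW=1,US=1,PS=0
  L2 @0x3E[10] → 0x41007  P=1,RW=1,US=1,PS=0
  L3 @0x41[24] → 0x44007  P=1,RW=1,US=1,PS=0
  ⇒ phys 0x447AE  [4 reads]
#5 VA=0x10102602F11 (r,kernel):
  L0 @0x12[2] → 0x45007  P=1,RW=1,US=1,PS=0
  L1 @0x45[4] → 0x48007  P=1,RW=1,US=1,PS=0
  L2 @0x48[19] → 0x4B007  P=1,RW=1,US=1,PS=0
  L3 @0x4B[2] → 0x4F007  P=1,RW=1,US=1,PS=0
  ⇒ phys 0x4FF11  [4 reads]

TLB: [["0xE86C300F", "0x37"], ["0x28001418", "0x44"], ["0x10102602", "0x4F"]]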